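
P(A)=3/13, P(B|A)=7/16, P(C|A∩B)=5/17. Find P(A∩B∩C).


P(A∩B∩C) = P(A) * P(B|A) * P(C|A∩B)
= 3/13 * 7/16 * 5/17
= 21/208 * 5/17 = 105/3536

105/3536


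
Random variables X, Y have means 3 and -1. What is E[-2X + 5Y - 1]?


E[-2X + 5Y - 1] = -2*E[X] + 5*E[Y] - 1
= (-2)*(3) + (5)*(-1) + (-1)
= -6 - 5 - 1 = -12

-12


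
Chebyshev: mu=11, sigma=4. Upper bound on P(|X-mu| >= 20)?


k = 20/4 = 5
Chebyshev: P(|X-mu| >= k*sigma) <= 1/k^2 = 1/5^2 = 1/25

1/25


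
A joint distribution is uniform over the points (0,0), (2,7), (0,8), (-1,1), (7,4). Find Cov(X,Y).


E[X]=8/5, E[Y]=4, E[XY]=41/5
Cov(X,Y) = E[XY] - E[X]E[Y] = 41/5 - 8/5*4 = 9/5

9/5


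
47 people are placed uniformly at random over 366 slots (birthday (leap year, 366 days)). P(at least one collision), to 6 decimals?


P(all different) = prod((366-i)/366 for i=0..46) = 0.045628
P(at least one match) = 1 - 0.045628 = 0.954372

0.954372


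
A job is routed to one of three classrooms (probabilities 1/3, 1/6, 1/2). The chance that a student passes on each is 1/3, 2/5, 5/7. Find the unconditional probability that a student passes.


P(A) = P(A|B1)P(B1) + P(A|B2)P(B2) + P(A|B3)P(B3)
= 1/3*1/3 + 2/5*1/6 + 5/7*1/2
= 1/9 + 1/15 + 5/14 = 337/630

337/630


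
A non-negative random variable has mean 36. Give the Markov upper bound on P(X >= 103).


Markov: P(X >= a) <= E[X]/a
P(X >= 103) <= 36/103

36/103


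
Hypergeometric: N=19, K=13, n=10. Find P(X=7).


P(X=7) = C(13,7)*C(6,3) / C(19,10)
= 1716*20 / 92378
= 34320/92378 = 120/323

120/323


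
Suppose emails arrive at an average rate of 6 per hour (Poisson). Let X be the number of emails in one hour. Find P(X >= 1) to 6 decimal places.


P(X>=1) = 1 - P(X<=0) = 1 - (e^(-6)*6^0/0!)
≈ 1 - 0.0024787522 = 0.9975212478
≈ 0.997521

0.997521


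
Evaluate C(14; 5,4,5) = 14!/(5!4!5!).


14! = 87178291200
Denominator: 5!=120 * 4!=24 * 5!=120
Coefficient = 87178291200 / 345600 = 252252

252252


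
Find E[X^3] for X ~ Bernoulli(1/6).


For Bernoulli: X in {0,1}
E[X^3] = 0^3*(1-1/6) + 1^3*1/6 = 1/6

1/6


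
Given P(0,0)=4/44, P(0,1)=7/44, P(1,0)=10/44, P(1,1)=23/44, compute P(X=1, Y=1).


Read from table: P(X=1, Y=1) = 23/44

23/44


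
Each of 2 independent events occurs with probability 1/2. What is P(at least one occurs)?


P(at least one) = 1 - P(none)
P(none) = (1 - 1/2)^2 = (1/2)^2 = 1/4
P(at least one) = 1 - 1/4 = 3/4

3/4


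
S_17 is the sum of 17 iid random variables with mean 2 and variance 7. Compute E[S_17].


E[S_n] = n*E[X_1] = 17*2 = 34

34


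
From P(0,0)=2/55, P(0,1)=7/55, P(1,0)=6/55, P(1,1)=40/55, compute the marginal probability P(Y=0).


P(Y=0) = P(0,0)+P(1,0) = 2/55 + 6/55 = 8/55

8/55


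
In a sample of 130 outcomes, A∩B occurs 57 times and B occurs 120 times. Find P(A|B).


P(A|B) = P(A∩B)/P(B) = (57/130)/(120/130) = 57/120 = 19/40

19/40


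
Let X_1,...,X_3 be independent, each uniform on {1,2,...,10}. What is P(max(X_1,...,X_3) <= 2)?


P(max <= 2) = P(all X_i <= 2) = (P(X_1 <= 2))^3
= (2/10)^3 = (1/5)^3 = 1/125

1/125


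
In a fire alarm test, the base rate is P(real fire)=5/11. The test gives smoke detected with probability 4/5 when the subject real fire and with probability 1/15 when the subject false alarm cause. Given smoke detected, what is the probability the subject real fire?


P(A) = P(A|B)P(B) + P(A|B')P(B') = 4/5*5/11 + 1/15*6/11 = 2/5
P(B|A) = P(A|B)P(B)/P(A) = (4/11)/(2/5) = 10/11

10/11


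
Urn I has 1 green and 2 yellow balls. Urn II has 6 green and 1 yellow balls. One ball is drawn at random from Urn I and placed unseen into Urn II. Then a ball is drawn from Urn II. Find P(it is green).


P(transfer green) = 1/3; P(transfer yellow) = 2/3
If green transferred: Urn II has 7 green of 8, so P(green|green moved) = 7/8
If yellow transferred: Urn II has 6 green of 8, so P(green|yellow moved) = 3/4
By total probability: P(green) = 1/3*7/8 + 2/3*3/4 = 19/24

19/24


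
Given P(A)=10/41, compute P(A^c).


P(A') = 1 - P(A) = 1 - 10/41 = 31/41

31/41


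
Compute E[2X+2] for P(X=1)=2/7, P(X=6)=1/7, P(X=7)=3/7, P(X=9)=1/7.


E[2X+2] = sum(g(x)*P(x))
= 4*2/7 + 14*1/7 + 16*3/7 + 20*1/7
= 90/7

90/7


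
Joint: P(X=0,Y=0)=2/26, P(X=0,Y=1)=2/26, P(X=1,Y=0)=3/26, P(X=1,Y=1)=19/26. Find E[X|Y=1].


P(Y=1) = 21/26
E[X|Y=1] = (0*2 + 1*19)/21 = 19/21

19/21


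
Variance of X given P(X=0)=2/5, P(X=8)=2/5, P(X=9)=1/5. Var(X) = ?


E[X] = 5, E[X^2] = 209/5
Var(X) = E[X^2] - (E[X])^2 = 209/5 - (5)^2 = 84/5

84/5


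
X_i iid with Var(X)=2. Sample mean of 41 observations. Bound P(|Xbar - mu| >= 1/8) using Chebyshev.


Var(Xbar) = Var(X)/n = 2/41
Chebyshev: P(|Xbar-mu| >= 1/8) <= Var(Xbar)/(1/8)^2 = (2/41)/(1/64) = 128/41
Bound exceeds 1, so trivial bound: 1

1


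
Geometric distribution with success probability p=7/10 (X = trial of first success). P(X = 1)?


P(X=1) = (1-p)^0 * p = (3/10)^0 * 7/10
= 1 * 7/10 = 7/10

7/10


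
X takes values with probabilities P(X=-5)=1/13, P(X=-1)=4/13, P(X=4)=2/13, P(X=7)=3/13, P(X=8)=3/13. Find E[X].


E[X] = sum(x * P(x))
= -5*1/13 - 1*4/13 + 4*2/13 + 7*3/13 + 8*3/13
= 44/13

44/13


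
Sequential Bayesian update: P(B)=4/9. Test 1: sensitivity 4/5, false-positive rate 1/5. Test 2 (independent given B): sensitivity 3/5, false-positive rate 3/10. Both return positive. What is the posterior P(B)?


After test 1: P(+) = 4/5*4/9 + 1/5*5/9 = 7/15
P(B|+) = (16/45)/(7/15) = 16/21
After test 2 (use post1 as new prior): P(+) = 3/5*16/21 + 3/10*5/21 = 37/70
P(B|+,+) = (16/35)/(37/70) = 32/37

32/37


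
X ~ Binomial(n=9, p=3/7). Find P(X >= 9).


P(X>=9) = P(X=9)
= 19683/40353607
= 19683/40353607

19683/40353607


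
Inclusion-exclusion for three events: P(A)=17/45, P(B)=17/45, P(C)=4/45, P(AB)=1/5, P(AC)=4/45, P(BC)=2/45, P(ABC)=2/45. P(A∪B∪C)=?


P(A∪B∪C) = P(A)+P(B)+P(C) - P(AB)-P(AC)-P(BC) + P(ABC)
= 17/45+17/45+4/45 - 1/5-4/45-2/45 + 2/45
= 5/9

5/9


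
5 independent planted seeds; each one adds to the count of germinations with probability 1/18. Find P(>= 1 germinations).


P(at least one) = 1 - P(none)
P(none) = (1 - 1/18)^5 = (17/18)^5 = 1419857/1889568
P(at least one) = 1 - 1419857/1889568 = 469711/1889568

469711/1889568


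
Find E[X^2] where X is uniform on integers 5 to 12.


E[X^2] = (1/8) * sum(x^2 for x=5..12)
= 620/8 = 155/2

155/2


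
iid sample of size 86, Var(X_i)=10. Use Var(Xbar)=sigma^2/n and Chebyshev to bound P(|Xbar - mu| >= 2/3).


Var(Xbar) = Var(X)/n = 10/86
Chebyshev: P(|Xbar-mu| >= 2/3) <= Var(Xbar)/(2/3)^2 = (5/43)/(4/9) = 45/172

45/172


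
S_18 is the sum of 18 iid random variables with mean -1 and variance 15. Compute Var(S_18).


By independence, Var(S_n) = n*Var(X_1) = 18*15 = 270

270


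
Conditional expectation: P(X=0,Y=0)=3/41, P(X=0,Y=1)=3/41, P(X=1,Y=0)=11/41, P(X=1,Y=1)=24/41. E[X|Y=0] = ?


P(Y=0) = 14/41
E[X|Y=0] = (0*3 + 1*11)/14 = 11/14

11/14


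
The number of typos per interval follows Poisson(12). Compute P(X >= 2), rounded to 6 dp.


P(X>=2) = 1 - P(X<=1) = 1 - (e^(-12)*12^0/0! + e^(-12)*12^1/1!)
≈ 1 - (0.0000061442 + 0.0000737305)
= 1 - 0.0000798747 = 0.9999201253
≈ 0.999920

0.999920


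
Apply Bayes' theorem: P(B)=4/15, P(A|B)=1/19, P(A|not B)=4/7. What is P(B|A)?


P(A) = P(A|B)P(B) + P(A|B')P(B') = 1/19*4/15 + 4/7*11/15 = 288/665
P(B|A) = P(A|B)P(B)/P(A) = (4/285)/(288/665) = 7/216

7/216


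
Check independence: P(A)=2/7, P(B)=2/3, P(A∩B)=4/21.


P(A)*P(B) = 2/7*2/3 = 4/21
P(A∩B) = 4/21, which equals P(A)P(B), so independent

Yes, A and B are independent


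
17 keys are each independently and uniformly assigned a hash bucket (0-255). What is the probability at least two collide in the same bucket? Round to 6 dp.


P(all different) = prod((256-i)/256 for i=0..16) = 0.580976
P(at least one match) = 1 - 0.580976 = 0.419024

0.419024


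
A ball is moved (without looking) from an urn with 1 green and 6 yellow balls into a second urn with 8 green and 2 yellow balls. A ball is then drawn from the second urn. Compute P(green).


P(transfer green) = 1/7; P(transfer yellow) = 6/7
If green transferred: Urn II has 9 green of 11, so P(green|green moved) = 9/11
If yellow transferred: Urn II has 8 green of 11, so P(green|yellow moved) = 8/11
By total probability: P(green) = 1/7*9/11 + 6/7*8/11 = 57/77

57/77


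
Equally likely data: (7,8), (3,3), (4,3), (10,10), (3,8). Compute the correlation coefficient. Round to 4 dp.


Cov(X,Y) = 5.6400, Var(X) = 7.4400, Var(Y) = 8.2400
rho = Cov/(sqrt(VarX)*sqrt(VarY)) = 0.7203

0.7203


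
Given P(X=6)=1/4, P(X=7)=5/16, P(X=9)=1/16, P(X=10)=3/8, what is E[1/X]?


E[1/X] = sum(g(x)*P(x))
= 1/6*1/4 + 1/7*5/16 + 1/9*1/16 + 1/10*3/8
= 659/5040

659/5040


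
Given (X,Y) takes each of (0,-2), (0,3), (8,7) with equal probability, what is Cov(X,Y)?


E[X]=8/3, E[Y]=8/3, E[XY]=56/3
Cov(X,Y) = E[XY] - E[X]E[Y] = 56/3 - 8/3*8/3 = 104/9

104/9


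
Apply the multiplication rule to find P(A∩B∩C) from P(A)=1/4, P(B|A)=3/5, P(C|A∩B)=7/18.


P(A∩B∩C) = P(A) * P(B|A) * P(C|A∩B)
= 1/4 * 3/5 * 7/18
= 3/20 * 7/18 = 7/120

7/120


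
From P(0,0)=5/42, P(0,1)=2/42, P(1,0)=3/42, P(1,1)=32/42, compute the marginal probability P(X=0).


P(X=0) = P(0,0)+P(0,1) = 5/42 + 2/42 = 7/42 = 1/6

1/6


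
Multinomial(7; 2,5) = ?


7! = 5040
Denominator: 2!=2 * 5!=120
Coefficient = 5040 / 240 = 21

21


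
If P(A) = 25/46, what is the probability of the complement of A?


P(A') = 1 - P(A) = 1 - 25/46 = 21/46

21/46


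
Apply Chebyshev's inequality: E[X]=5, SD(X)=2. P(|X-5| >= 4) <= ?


k = 4/2 = 2
Chebyshev: P(|X-mu| >= k*sigma) <= 1/k^2 = 1/2^2 = 1/4

1/4


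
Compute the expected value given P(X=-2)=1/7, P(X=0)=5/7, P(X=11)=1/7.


E[X] = sum(x * P(x))
= -2*1/7 + 0*5/7 + 11*1/7
= 9/7

9/7


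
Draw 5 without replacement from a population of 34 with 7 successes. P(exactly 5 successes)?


P(X=5) = C(7,5)*C(27,0) / C(34,5)
= 21*1 / 278256
= 21/278256 = 7/92752

7/92752


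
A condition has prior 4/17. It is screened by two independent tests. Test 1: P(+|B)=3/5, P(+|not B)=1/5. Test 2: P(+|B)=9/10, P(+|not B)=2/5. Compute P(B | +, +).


After test 1: P(+) = 3/5*4/17 + 1/5*13/17 = 5/17
P(B|+) = (12/85)/(5/17) = 12/25
After test 2 (use post1 as new prior): P(+) = 9/10*12/25 + 2/5*13/25 = 16/25
P(B|+,+) = (54/125)/(16/25) = 27/40

27/40


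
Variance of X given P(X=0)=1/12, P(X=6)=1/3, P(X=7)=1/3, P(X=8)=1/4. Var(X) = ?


E[X] = 19/3, E[X^2] = 133/3
Var(X) = E[X^2] - (E[X])^2 = 133/3 - (19/3)^2 = 38/9

38/9


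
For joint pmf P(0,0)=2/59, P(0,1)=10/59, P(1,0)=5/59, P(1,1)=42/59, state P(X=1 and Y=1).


Read from table: P(X=1, Y=1) = 42/59

42/59


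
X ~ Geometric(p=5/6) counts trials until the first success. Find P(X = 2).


P(X=2) = (1-p)^1 * p = (1/6)^1 * 5/6
= 1/6 * 5/6 = 5/36

5/36


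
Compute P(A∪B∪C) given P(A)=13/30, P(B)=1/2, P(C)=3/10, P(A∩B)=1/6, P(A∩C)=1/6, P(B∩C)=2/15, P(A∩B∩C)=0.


P(A∪B∪C) = P(A)+P(B)+P(C) - P(AB)-P(AC)-P(BC) + P(ABC)
= 13/30+1/2+3/10 - 1/6-1/6-2/15 + 0
= 23/30

23/30


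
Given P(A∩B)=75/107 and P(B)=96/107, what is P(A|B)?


P(A|B) = P(A∩B)/P(B) = (75/107)/(96/107) = 75/96 = 25/32

25/32


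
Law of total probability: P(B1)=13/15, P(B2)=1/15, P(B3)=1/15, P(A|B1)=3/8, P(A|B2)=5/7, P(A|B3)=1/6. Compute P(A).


P(A) = P(A|B1)P(B1) + P(A|B2)P(B2) + P(A|B3)P(B3)
= 3/8*13/15 + 5/7*1/15 + 1/6*1/15
= 13/40 + 1/21 + 1/90 = 967/2520

967/2520


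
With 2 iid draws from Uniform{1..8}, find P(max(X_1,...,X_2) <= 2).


P(max <= 2) = P(all X_i <= 2) = (P(X_1 <= 2))^2
= (2/8)^2 = (1/4)^2 = 1/16

1/16


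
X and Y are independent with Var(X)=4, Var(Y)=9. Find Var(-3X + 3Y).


Independence => Cov(X,Y)=0
Var(-3X + 3Y) = (-3)^2*Var(X) + 3^2*Var(Y)
= 9*4 + 9*9 = 117

117


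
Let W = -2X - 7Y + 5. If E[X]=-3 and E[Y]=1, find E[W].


E[-2X - 7Y + 5] = -2*E[X] - 7*E[Y] + 5
= (-2)*(-3) + (-7)*(1) + (5)
= 6 - 7 + 5 = 4

4


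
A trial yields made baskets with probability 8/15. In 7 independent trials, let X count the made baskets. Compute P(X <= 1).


P(X<=1) = P(X=0) + P(X=1)
= 823543/170859375 + 6588344/170859375
= 823543/18984375

823543/18984375


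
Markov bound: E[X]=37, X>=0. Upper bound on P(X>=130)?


Markov: P(X >= a) <= E[X]/a
P(X >= 130) <= 37/130

37/130


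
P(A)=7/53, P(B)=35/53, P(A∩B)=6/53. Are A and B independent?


P(A)*P(B) = 7/53*35/53 = 245/2809
P(A∩B) = 6/53 != 245/2809, so not independent

No, A and B are not independent


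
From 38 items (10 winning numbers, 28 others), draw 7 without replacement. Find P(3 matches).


P(X=3) = C(10,3)*C(28,4) / C(38,7)
= 120*20475 / 12620256
= 2457000/12620256 = 102375/525844

102375/525844


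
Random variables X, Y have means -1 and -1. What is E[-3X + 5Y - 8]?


E[-3X + 5Y - 8] = -3*E[X] + 5*E[Y] - 8
= (-3)*(-1) + (5)*(-1) + (-8)
= 3 - 5 - 8 = -10

-10


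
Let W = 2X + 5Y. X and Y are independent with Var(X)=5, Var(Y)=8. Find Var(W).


Independence => Cov(X,Y)=0
Var(2X + 5Y) = 2^2*Var(X) + 5^2*Var(Y)
= 4*5 + 25*8 = 220

220


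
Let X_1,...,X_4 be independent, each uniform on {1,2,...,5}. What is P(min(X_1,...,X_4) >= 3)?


P(min >= 3) = P(all X_i >= 3) = (P(X_1 >= 3))^4
= (3/5)^4 = 81/625

81/625


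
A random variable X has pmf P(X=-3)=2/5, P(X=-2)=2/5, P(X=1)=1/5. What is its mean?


E[X] = sum(x * P(x))
= -3*2/5 - 2*2/5 + 1*1/5
= -9/5

-9/5


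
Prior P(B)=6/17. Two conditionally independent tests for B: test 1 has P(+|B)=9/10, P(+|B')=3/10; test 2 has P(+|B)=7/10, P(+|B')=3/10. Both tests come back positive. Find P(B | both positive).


After test 1: P(+) = 9/10*6/17 + 3/10*11/17 = 87/170
P(B|+) = (27/85)/(87/170) = 18/29
After test 2 (use post1 as new prior): P(+) = 7/10*18/29 + 3/10*11/29 = 159/290
P(B|+,+) = (63/145)/(159/290) = 42/53

42/53


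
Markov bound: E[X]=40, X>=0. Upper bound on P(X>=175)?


Markov: P(X >= a) <= E[X]/a
P(X >= 175) <= 40/175 = 8/35

8/35


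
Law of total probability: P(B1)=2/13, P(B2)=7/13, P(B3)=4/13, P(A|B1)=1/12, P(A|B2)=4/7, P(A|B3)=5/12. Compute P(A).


P(A) = P(A|B1)P(B1) + P(A|B2)P(B2) + P(A|B3)P(B3)
= 1/12*2/13 + 4/7*7/13 + 5/12*4/13
= 1/78 + 4/13 + 5/39 = 35/78

35/78


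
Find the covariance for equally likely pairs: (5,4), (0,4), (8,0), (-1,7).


E[X]=3, E[Y]=15/4, E[XY]=13/4
Cov(X,Y) = E[XY] - E[X]E[Y] = 13/4 - 3*15/4 = -8

-8


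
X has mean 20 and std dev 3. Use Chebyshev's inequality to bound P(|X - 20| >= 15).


k = 15/3 = 5
Chebyshev: P(|X-mu| >= k*sigma) <= 1/k^2 = 1/5^2 = 1/25

1/25


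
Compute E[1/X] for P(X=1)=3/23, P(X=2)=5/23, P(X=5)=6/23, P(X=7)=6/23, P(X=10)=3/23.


E[1/X] = sum(g(x)*P(x))
= 1*3/23 + 1/2*5/23 + 1/5*6/23 + 1/7*6/23 + 1/10*3/23
= 55/161

55/161


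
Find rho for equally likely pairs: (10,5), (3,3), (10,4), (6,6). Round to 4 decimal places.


Cov(X,Y) = 1.1250, Var(X) = 8.6875, Var(Y) = 1.2500
rho = Cov/(sqrt(VarX)*sqrt(VarY)) = 0.3414

0.3414


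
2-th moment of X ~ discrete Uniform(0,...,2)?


E[X^2] = (1/3) * sum(x^2 for x=0..2)
= 5/3

5/3


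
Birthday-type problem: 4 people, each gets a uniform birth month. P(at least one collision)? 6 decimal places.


P(all different) = prod((12-i)/12 for i=0..3) = 0.572917
P(at least one match) = 1 - 0.572917 = 0.427083

0.427083


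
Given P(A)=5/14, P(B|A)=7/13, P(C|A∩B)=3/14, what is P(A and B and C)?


P(A∩B∩C) = P(A) * P(B|A) * P(C|A∩B)
= 5/14 * 7/13 * 3/14
= 5/26 * 3/14 = 15/364

15/364


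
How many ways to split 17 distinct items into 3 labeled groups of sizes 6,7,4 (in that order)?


17! = 355687428096000
Denominator: 6!=720 * 7!=5040 * 4!=24
Coefficient = 355687428096000 / 87091200 = 4084080

4084080


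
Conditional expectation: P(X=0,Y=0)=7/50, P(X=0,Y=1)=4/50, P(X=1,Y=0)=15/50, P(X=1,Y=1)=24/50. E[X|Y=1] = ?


P(Y=1) = 28/50
E[X|Y=1] = (0*4 + 1*24)/28 = 24/28 = 6/7

6/7


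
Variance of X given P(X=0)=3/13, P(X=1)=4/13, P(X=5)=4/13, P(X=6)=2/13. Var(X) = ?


E[X] = 36/13, E[X^2] = 176/13
Var(X) = E[X^2] - (E[X])^2 = 176/13 - (36/13)^2 = 992/169

992/169


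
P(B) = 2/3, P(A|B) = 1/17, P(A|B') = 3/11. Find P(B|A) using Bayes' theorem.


P(A) = P(A|B)P(B) + P(A|B')P(B') = 1/17*2/3 + 3/11*1/3 = 73/561
P(B|A) = P(A|B)P(B)/P(A) = (2/51)/(73/561) = 22/73

22/73


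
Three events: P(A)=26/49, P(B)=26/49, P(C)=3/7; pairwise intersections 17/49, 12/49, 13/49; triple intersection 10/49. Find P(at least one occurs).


P(A∪B∪C) = P(A)+P(B)+P(C) - P(AB)-P(AC)-P(BC) + P(ABC)
= 26/49+26/49+3/7 - 17/49-12/49-13/49 + 10/49
= 41/49

41/49


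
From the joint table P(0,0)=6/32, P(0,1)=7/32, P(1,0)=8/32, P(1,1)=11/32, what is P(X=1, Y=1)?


Read from table: P(X=1, Y=1) = 11/32

11/32


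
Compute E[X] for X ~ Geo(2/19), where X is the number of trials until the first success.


For geometric (trials until first success), E[X] = 1/p = 1/(2/19) = 19/2

19/2


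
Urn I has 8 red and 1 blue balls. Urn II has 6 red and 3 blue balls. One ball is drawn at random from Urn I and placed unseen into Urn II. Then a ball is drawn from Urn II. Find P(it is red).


P(transfer red) = 8/9; P(transfer blue) = 1/9
If red transferred: Urn II has 7 red of 10, so P(red|red moved) = 7/10
If blue transferred: Urn II has 6 red of 10, so P(red|blue moved) = 3/5
By total probability: P(red) = 8/9*7/10 + 1/9*3/5 = 31/45

31/45


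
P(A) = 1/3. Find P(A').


P(A') = 1 - P(A) = 1 - 1/3 = 2/3

2/3


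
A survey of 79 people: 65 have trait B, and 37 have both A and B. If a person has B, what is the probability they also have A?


P(A|B) = P(A∩B)/P(B) = (37/79)/(65/79) = 37/65

37/65


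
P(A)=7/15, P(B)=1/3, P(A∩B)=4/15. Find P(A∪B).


P(A∪B) = P(A) + P(B) - P(A∩B)
= 7/15 + 1/3 - 4/15 = 8/15

8/15


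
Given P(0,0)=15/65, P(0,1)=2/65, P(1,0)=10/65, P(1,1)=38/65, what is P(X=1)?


P(X=1) = P(1,0)+P(1,1) = 10/65 + 38/65 = 48/65

48/65


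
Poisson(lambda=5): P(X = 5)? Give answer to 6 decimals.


P(X=5) = e^(-5) * 5^5 / 5!
≈ 0.006737946999 * 3125 / 120
≈ 0.175467

0.175467


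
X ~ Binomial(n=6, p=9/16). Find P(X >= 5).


P(X>=5) = P(X=5) + P(X=6)
= 1240029/8388608 + 531441/16777216
= 3011499/16777216

3011499/16777216


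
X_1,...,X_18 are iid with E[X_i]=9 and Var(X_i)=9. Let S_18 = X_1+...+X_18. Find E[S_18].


E[S_n] = n*E[X_1] = 18*9 = 162

162


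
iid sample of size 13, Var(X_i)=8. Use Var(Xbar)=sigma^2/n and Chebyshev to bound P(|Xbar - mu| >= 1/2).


Var(Xbar) = Var(X)/n = 8/13
Chebyshev: P(|Xbar-mu| >= 1/2) <= Var(Xbar)/(1/2)^2 = (8/13)/(1/4) = 32/13
Bound exceeds 1, so trivial bound: 1

1


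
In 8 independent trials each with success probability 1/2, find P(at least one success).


P(at least one) = 1 - P(none)
P(none) = (1 - 1/2)^8 = (1/2)^8 = 1/256
P(at least one) = 1 - 1/256 = 255/256

255/256


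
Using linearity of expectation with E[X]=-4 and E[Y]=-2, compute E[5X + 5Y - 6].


E[5X + 5Y - 6] = 5*E[X] + 5*E[Y] - 6
= (5)*(-4) + (5)*(-2) + (-6)
= -20 - 10 - 6 = -36

-36


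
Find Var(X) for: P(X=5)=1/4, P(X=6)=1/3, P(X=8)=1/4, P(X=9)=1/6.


E[X] = 27/4, E[X^2] = 191/4
Var(X) = E[X^2] - (E[X])^2 = 191/4 - (27/4)^2 = 35/16

35/16


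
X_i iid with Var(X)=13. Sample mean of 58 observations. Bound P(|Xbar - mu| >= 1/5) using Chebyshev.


Var(Xbar) = Var(X)/n = 13/58
Chebyshev: P(|Xbar-mu| >= 1/5) <= Var(Xbar)/(1/5)^2 = (13/58)/(1/25) = 325/58
Bound exceeds 1, so trivial bound: 1

1


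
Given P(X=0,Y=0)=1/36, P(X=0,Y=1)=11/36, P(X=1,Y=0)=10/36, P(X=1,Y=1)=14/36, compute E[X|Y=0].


P(Y=0) = 11/36
E[X|Y=0] = (0*1 + 1*10)/11 = 10/11

10/11


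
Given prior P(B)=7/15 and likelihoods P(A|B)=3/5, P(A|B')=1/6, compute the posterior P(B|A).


P(A) = P(A|B)P(B) + P(A|B')P(B') = 3/5*7/15 + 1/6*8/15 = 83/225
P(B|A) = P(A|B)P(B)/P(A) = (7/25)/(83/225) = 63/83

63/83


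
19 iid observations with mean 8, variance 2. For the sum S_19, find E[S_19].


E[S_n] = n*E[X_1] = 19*8 = 152

152


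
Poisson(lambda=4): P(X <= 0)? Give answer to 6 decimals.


P(X<=0) = e^(-4)*4^0/0!
≈ 0.0183156389
≈ 0.018316

0.018316


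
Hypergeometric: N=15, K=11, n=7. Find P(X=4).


P(X=4) = C(11,4)*C(4,3) / C(15,7)
= 330*4 / 6435
= 1320/6435 = 8/39

8/39


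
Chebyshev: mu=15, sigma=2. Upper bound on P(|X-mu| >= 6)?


k = 6/2 = 3
Chebyshev: P(|X-mu| >= k*sigma) <= 1/k^2 = 1/3^2 = 1/9

1/9


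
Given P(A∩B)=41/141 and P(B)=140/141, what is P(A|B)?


P(A|B) = P(A∩B)/P(B) = (41/141)/(140/141) = 41/140

41/140


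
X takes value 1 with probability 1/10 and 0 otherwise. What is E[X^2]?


For Bernoulli: X in {0,1}
E[X^2] = 0^2*(1-1/10) + 1^2*1/10 = 1/10

1/10


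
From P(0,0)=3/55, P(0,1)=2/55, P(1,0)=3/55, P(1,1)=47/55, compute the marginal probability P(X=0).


P(X=0) = P(0,0)+P(0,1) = 3/55 + 2/55 = 5/55 = 1/11

1/11


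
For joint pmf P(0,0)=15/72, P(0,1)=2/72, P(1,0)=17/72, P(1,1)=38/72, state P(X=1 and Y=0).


Read from table: P(X=1, Y=0) = 17/72

17/72


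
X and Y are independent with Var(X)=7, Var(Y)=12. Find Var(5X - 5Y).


Independence => Cov(X,Y)=0
Var(5X - 5Y) = 5^2*Var(X) + (-5)^2*Var(Y)
= 25*7 + 25*12 = 475

475


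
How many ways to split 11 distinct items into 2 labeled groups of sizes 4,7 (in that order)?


11! = 39916800
Denominator: 4!=24 * 7!=5040
Coefficient = 39916800 / 120960 = 330

330


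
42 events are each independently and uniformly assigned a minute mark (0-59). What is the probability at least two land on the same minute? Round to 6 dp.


P(all different) = prod((60-i)/60 for i=0..41) = 0.000000
P(at least one match) = 1 - 0.000000 = 1.000000

1.000000


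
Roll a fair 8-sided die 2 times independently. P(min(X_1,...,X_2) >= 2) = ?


P(min >= 2) = P(all X_i >= 2) = (P(X_1 >= 2))^2
= (7/8)^2 = 49/64

49/64


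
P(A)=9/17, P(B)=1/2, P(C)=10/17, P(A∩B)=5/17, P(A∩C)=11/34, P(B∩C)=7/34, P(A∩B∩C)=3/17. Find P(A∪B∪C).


P(A∪B∪C) = P(A)+P(B)+P(C) - P(AB)-P(AC)-P(BC) + P(ABC)
= 9/17+1/2+10/17 - 5/17-11/34-7/34 + 3/17
= 33/34

33/34


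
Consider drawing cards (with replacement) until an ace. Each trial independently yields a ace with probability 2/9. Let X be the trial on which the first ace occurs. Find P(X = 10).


P(X=10) = (1-p)^9 * p = (7/9)^9 * 2/9
= 40353607/387420489 * 2/9 = 80707214/3486784401

80707214/3486784401


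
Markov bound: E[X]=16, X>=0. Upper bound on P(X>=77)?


Markov: P(X >= a) <= E[X]/a
P(X >= 77) <= 16/77

16/77


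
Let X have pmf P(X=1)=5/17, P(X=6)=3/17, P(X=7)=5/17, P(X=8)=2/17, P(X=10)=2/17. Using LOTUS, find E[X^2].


E[X^2] = sum(g(x)*P(x))
= 1*5/17 + 36*3/17 + 49*5/17 + 64*2/17 + 100*2/17
= 686/17

686/17


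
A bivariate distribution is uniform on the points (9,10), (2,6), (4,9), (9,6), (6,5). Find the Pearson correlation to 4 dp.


Cov(X,Y) = 1.2000, Var(X) = 7.6000, Var(Y) = 3.7600
rho = Cov/(sqrt(VarX)*sqrt(VarY)) = 0.2245

0.2245


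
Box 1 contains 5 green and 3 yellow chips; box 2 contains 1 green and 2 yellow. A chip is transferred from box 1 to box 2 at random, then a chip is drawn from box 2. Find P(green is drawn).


P(transfer green) = 5/8; P(transfer yellow) = 3/8
If green transferred: Urn II has 2 green of 4, so P(green|green moved) = 1/2
If yellow transferred: Urn II has 1 green of 4, so P(green|yellow moved) = 1/4
By total probability: P(green) = 5/8*1/2 + 3/8*1/4 = 13/32

13/32


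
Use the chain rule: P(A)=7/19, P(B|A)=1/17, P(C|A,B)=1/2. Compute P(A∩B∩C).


P(A∩B∩C) = P(A) * P(B|A) * P(C|A∩B)
= 7/19 * 1/17 * 1/2
= 7/323 * 1/2 = 7/646

7/646


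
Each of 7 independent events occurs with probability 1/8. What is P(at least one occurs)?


P(at least one) = 1 - P(none)
P(none) = (1 - 1/8)^7 = (7/8)^7 = 823543/2097152
P(at least one) = 1 - 823543/2097152 = 1273609/2097152

1273609/2097152


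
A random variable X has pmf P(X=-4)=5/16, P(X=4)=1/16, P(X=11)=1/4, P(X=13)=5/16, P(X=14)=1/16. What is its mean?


E[X] = sum(x * P(x))
= -4*5/16 + 4*1/16 + 11*1/4 + 13*5/16 + 14*1/16
= 107/16

107/16


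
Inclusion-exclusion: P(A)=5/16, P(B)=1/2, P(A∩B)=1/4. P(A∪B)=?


P(A∪B) = P(A) + P(B) - P(A∩B)
= 5/16 + 1/2 - 1/4 = 9/16

9/16


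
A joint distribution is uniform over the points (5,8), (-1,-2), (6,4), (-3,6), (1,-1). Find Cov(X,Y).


E[X]=8/5, E[Y]=3, E[XY]=47/5
Cov(X,Y) = E[XY] - E[X]E[Y] = 47/5 - 8/5*3 = 23/5

23/5


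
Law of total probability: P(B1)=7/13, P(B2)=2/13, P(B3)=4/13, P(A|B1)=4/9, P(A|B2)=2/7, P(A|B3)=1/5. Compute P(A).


P(A) = P(A|B1)P(B1) + P(A|B2)P(B2) + P(A|B3)P(B3)
= 4/9*7/13 + 2/7*2/13 + 1/5*4/13
= 28/117 + 4/91 + 4/65 = 1412/4095

1412/4095


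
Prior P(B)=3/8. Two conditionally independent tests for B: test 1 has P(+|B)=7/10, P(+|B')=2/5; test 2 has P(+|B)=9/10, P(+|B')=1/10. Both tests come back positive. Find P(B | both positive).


After test 1: P(+) = 7/10*3/8 + 2/5*5/8 = 41/80
P(B|+) = (21/80)/(41/80) = 21/41
After test 2 (use post1 as new prior): P(+) = 9/10*21/41 + 1/10*20/41 = 209/410
P(B|+,+) = (189/410)/(209/410) = 189/209

189/209


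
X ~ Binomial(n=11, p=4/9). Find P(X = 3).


P(X=3) = C(11,3) * p^3 * (1-p)^8
= 165 * 64/729 * 390625/43046721
= 1375000000/10460353203

1375000000/10460353203


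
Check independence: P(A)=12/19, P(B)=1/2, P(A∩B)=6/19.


P(A)*P(B) = 12/19*1/2 = 6/19
P(A∩B) = 6/19, which equals P(A)P(B), so independent

Yes, A and B are independent


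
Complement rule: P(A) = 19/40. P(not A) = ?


P(A') = 1 - P(A) = 1 - 19/40 = 21/40

21/40


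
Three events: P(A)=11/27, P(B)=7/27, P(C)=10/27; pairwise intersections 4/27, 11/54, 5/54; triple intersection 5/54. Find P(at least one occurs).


P(A∪B∪C) = P(A)+P(B)+P(C) - P(AB)-P(AC)-P(BC) + P(ABC)
= 11/27+7/27+10/27 - 4/27-11/54-5/54 + 5/54
= 37/54

37/54


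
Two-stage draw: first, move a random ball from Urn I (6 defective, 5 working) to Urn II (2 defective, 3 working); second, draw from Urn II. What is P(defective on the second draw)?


P(transfer defective) = 6/11; P(transfer working) = 5/11
If defective transferred: Urn II has 3 defective of 6, so P(defective|defective moved) = 1/2
If working transferred: Urn II has 2 defective of 6, so P(defective|working moved) = 1/3
By total probability: P(defective) = 6/11*1/2 + 5/11*1/3 = 14/33

14/33


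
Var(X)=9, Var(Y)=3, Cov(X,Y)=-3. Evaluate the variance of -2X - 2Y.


Var(-2X - 2Y) = (-2)^2*Var(X) + (-2)^2*Var(Y) + 2*(-2)*(-2)*Cov(X,Y)
= 4*9 + 4*3 + 8*(-3)
= 36 + 12 - 24 = 24

24


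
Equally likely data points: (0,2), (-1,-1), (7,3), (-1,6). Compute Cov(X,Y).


E[X]=5/4, E[Y]=5/2, E[XY]=4
Cov(X,Y) = E[XY] - E[X]E[Y] = 4 - 5/4*5/2 = 7/8

7/8


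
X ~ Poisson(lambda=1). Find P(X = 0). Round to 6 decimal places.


P(X=0) = e^(-1) * 1^0 / 0!
≈ 0.3678794412 * 1 / 1
≈ 0.367879

0.367879


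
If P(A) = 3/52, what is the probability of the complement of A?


P(A') = 1 - P(A) = 1 - 3/52 = 49/52

49/52


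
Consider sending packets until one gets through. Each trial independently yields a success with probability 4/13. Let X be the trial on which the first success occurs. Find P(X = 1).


P(X=1) = (1-p)^0 * p = (9/13)^0 * 4/13
= 1 * 4/13 = 4/13

4/13


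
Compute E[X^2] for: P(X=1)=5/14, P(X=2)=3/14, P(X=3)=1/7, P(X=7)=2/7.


E[X^2] = sum(x^2 * P(x))
= 1*5/14 + 4*3/14 + 9*1/7 + 49*2/7
= 33/2

33/2


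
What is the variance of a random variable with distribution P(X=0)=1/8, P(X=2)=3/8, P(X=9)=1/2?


E[X] = 21/4, E[X^2] = 42
Var(X) = E[X^2] - (E[X])^2 = 42 - (21/4)^2 = 231/16

231/16


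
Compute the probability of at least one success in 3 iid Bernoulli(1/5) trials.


P(at least one) = 1 - P(none)
P(none) = (1 - 1/5)^3 = (4/5)^3 = 64/125
P(at least one) = 1 - 64/125 = 61/125

61/125


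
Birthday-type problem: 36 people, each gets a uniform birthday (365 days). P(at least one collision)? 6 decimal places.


P(all different) = prod((365-i)/365 for i=0..35) = 0.167818
P(at least one match) = 1 - 0.167818 = 0.832182

0.832182


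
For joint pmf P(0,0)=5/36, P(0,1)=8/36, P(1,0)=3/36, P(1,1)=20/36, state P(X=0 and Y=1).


Read from table: P(X=0, Y=1) = 8/36 = 2/9

2/9


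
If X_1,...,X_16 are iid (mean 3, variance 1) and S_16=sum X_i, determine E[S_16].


E[S_n] = n*E[X_1] = 16*3 = 48

48


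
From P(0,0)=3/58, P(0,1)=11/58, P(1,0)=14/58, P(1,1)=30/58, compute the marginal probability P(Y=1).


P(Y=1) = P(0,1)+P(1,1) = 11/58 + 30/58 = 41/58

41/58


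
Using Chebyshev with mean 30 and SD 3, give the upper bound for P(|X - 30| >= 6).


k = 6/3 = 2
Chebyshev: P(|X-mu| >= k*sigma) <= 1/k^2 = 1/2^2 = 1/4

1/4


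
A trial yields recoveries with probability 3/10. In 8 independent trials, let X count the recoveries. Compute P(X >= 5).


P(X>=5) = P(X=5) + P(X=6) + P(X=7) + P(X=8)
= 583443/12500000 + 250047/25000000 + 15309/12500000 + 6561/100000000
= 1159353/20000000

1159353/20000000


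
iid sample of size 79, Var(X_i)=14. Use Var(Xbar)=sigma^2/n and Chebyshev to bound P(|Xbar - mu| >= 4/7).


Var(Xbar) = Var(X)/n = 14/79
Chebyshev: P(|Xbar-mu| >= 4/7) <= Var(Xbar)/(4/7)^2 = (14/79)/(16/49) = 343/632

343/632


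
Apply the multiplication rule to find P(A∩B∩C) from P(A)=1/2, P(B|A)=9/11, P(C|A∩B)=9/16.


P(A∩B∩C) = P(A) * P(B|A) * P(C|A∩B)
= 1/2 * 9/11 * 9/16
= 9/22 * 9/16 = 81/352

81/352


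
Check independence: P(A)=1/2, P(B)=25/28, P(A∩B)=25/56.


P(A)*P(B) = 1/2*25/28 = 25/56
P(A∩B) = 25/56, which equals P(A)P(B), so independent

Yes, A and B are independent


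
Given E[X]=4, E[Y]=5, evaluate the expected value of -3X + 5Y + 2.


E[-3X + 5Y + 2] = -3*E[X] + 5*E[Y] + 2
= (-3)*(4) + (5)*(5) + (2)
= -12 + 25 + 2 = 15

15


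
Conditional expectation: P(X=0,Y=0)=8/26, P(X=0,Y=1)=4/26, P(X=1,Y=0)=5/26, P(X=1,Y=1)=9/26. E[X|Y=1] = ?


P(Y=1) = 13/26
E[X|Y=1] = (0*4 + 1*9)/13 = 9/13

9/13


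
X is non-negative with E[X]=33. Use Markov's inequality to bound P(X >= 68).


Markov: P(X >= a) <= E[X]/a
P(X >= 68) <= 33/68

33/68


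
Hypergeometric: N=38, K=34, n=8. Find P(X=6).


P(X=6) = C(34,6)*C(4,2) / C(38,8)
= 1344904*6 / 48903492
= 8069424/48903492 = 116/703

116/703


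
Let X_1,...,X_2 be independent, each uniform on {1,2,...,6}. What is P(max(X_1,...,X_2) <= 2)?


P(max <= 2) = P(all X_i <= 2) = (P(X_1 <= 2))^2
= (2/6)^2 = (1/3)^2 = 1/9

1/9


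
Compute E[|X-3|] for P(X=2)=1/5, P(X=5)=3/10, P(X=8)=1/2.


E[|X-3|] = sum(g(x)*P(x))
= 1*1/5 + 2*3/10 + 5*1/2
= 33/10

33/10


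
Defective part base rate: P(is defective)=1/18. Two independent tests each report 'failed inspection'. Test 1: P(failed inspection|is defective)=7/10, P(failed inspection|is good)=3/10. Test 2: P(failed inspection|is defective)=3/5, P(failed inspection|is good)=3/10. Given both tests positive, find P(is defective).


After test 1: P(+) = 7/10*1/18 + 3/10*17/18 = 29/90
P(B|+) = (7/180)/(29/90) = 7/58
After test 2 (use post1 as new prior): P(+) = 3/5*7/58 + 3/10*51/58 = 39/116
P(B|+,+) = (21/290)/(39/116) = 14/65

14/65


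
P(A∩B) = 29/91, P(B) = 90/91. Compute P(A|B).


P(A|B) = P(A∩B)/P(B) = (29/91)/(90/91) = 29/90

29/90


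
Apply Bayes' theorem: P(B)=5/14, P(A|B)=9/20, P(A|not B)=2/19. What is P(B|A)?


P(A) = P(A|B)P(B) + P(A|B')P(B') = 9/20*5/14 + 2/19*9/14 = 243/1064
P(B|A) = P(A|B)P(B)/P(A) = (9/56)/(243/1064) = 19/27

19/27


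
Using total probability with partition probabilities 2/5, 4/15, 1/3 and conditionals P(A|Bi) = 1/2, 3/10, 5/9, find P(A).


P(A) = P(A|B1)P(B1) + P(A|B2)P(B2) + P(A|B3)P(B3)
= 1/2*2/5 + 3/10*4/15 + 5/9*1/3
= 1/5 + 2/25 + 5/27 = 314/675

314/675


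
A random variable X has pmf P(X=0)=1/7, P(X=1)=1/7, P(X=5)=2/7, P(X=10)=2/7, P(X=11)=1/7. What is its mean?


E[X] = sum(x * P(x))
= 0*1/7 + 1*1/7 + 5*2/7 + 10*2/7 + 11*1/7
= 6

6


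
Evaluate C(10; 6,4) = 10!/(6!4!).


10! = 3628800
Denominator: 6!=720 * 4!=24
Coefficient = 3628800 / 17280 = 210

210


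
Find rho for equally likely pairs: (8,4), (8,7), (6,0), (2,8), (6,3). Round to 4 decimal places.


Cov(X,Y) = -2.0000, Var(X) = 4.8000, Var(Y) = 8.2400
rho = Cov/(sqrt(VarX)*sqrt(VarY)) = -0.3180

-0.3180


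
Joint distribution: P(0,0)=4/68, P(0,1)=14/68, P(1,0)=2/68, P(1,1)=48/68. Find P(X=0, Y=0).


Read from table: P(X=0, Y=0) = 4/68 = 1/17

1/17


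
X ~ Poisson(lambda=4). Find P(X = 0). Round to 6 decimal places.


P(X=0) = e^(-4) * 4^0 / 0!
≈ 0.01831563889 * 1 / 1
≈ 0.018316

0.018316


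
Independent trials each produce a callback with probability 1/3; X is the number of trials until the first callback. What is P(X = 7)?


P(X=7) = (1-p)^6 * p = (2/3)^6 * 1/3
= 64/729 * 1/3 = 64/2187

64/2187


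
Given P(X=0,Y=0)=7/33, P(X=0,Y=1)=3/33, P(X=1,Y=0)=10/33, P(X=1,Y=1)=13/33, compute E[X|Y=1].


P(Y=1) = 16/33
E[X|Y=1] = (0*3 + 1*13)/16 = 13/16

13/16


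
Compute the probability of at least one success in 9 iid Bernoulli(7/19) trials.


P(at least one) = 1 - P(none)
P(none) = (1 - 7/19)^9 = (12/19)^9 = 5159780352/322687697779
P(at least one) = 1 - 5159780352/322687697779 = 317527917427/322687697779

317527917427/322687697779


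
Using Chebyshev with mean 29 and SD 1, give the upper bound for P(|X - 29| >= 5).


k = 5/1 = 5
Chebyshev: P(|X-mu| >= k*sigma) <= 1/k^2 = 1/5^2 = 1/25

1/25


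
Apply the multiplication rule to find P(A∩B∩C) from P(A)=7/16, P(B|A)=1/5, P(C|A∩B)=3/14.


P(A∩B∩C) = P(A) * P(B|A) * P(C|A∩B)
= 7/16 * 1/5 * 3/14
= 7/80 * 3/14 = 3/160

3/160


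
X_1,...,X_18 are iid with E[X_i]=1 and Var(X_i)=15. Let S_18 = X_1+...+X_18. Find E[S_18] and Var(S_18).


E[S_n] = n*mu = 18*1 = 18
Var(S_n) = n*sigma^2 = 18*15 = 270

E[S_18]=18, Var(S_18)=270


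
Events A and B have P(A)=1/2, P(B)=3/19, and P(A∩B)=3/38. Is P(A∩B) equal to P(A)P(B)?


P(A)*P(B) = 1/2*3/19 = 3/38
P(A∩B) = 3/38, which equals P(A)P(B), so independent

Yes, A and B are independent


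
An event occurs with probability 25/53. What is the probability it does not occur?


P(A') = 1 - P(A) = 1 - 25/53 = 28/53

28/53


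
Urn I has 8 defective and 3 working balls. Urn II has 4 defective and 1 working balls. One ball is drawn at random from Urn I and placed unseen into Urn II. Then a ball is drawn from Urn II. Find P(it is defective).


P(transfer defective) = 8/11; P(transfer working) = 3/11
If defective transferred: Urn II has 5 defective of 6, so P(defective|defective moved) = 5/6
If working transferred: Urn II has 4 defective of 6, so P(defective|working moved) = 2/3
By total probability: P(defective) = 8/11*5/6 + 3/11*2/3 = 26/33

26/33


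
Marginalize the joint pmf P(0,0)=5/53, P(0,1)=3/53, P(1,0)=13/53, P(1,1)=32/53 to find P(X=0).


P(X=0) = P(0,0)+P(0,1) = 5/53 + 3/53 = 8/53

8/53


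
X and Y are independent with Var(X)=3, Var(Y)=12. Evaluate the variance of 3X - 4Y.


Independence => Cov(X,Y)=0
Var(3X - 4Y) = 3^2*Var(X) + (-4)^2*Var(Y)
= 9*3 + 16*12 = 219

219


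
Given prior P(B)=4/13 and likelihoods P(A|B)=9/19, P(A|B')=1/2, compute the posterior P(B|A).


P(A) = P(A|B)P(B) + P(A|B')P(B') = 9/19*4/13 + 1/2*9/13 = 243/494
P(B|A) = P(A|B)P(B)/P(A) = (36/247)/(243/494) = 8/27

8/27


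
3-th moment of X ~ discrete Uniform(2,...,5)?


E[X^3] = (1/4) * sum(x^3 for x=2..5)
= 224/4 = 56

56


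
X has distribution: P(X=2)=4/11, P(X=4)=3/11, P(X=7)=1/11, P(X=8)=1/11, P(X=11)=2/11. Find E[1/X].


E[1/X] = sum(g(x)*P(x))
= 1/2*4/11 + 1/4*3/11 + 1/7*1/11 + 1/8*1/11 + 1/11*2/11
= 1971/6776

1971/6776


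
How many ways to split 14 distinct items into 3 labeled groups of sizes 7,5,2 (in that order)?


14! = 87178291200
Denominator: 7!=5040 * 5!=120 * 2!=2
Coefficient = 87178291200 / 1209600 = 72072

72072


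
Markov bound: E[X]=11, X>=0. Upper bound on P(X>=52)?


Markov: P(X >= a) <= E[X]/a
P(X >= 52) <= 11/52

11/52


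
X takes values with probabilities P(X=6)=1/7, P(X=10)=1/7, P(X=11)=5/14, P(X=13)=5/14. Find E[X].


E[X] = sum(x * P(x))
= 6*1/7 + 10*1/7 + 11*5/14 + 13*5/14
= 76/7

76/7


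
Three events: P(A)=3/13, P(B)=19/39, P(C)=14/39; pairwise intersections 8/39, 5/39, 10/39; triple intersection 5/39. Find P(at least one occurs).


P(A∪B∪C) = P(A)+P(B)+P(C) - P(AB)-P(AC)-P(BC) + P(ABC)
= 3/13+19/39+14/39 - 8/39-5/39-10/39 + 5/39
= 8/13

8/13


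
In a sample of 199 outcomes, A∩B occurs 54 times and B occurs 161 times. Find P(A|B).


P(A|B) = P(A∩B)/P(B) = (54/199)/(161/199) = 54/161

54/161


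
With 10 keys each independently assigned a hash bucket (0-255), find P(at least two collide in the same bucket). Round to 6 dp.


P(all different) = prod((256-i)/256 for i=0..9) = 0.836945
P(at least one match) = 1 - 0.836945 = 0.163055

0.163055


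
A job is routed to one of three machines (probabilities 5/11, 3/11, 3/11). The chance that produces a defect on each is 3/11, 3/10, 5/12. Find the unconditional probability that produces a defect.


P(A) = P(A|B1)P(B1) + P(A|B2)P(B2) + P(A|B3)P(B3)
= 3/11*5/11 + 3/10*3/11 + 5/12*3/11
= 15/121 + 9/110 + 5/44 = 773/2420

773/2420


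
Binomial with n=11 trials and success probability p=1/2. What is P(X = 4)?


P(X=4) = C(11,4) * p^4 * (1-p)^7
= 330 * 1/16 * 1/128
= 165/1024

165/1024


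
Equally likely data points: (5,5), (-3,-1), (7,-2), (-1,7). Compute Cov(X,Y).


E[X]=2, E[Y]=9/4, E[XY]=7/4
Cov(X,Y) = E[XY] - E[X]E[Y] = 7/4 - 2*9/4 = -11/4

-11/4


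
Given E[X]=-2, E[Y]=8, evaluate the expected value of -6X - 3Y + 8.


E[-6X - 3Y + 8] = -6*E[X] - 3*E[Y] + 8
= (-6)*(-2) + (-3)*(8) + (8)
= 12 - 24 + 8 = -4

-4


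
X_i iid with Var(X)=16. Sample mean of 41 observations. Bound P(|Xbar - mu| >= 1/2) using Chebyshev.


Var(Xbar) = Var(X)/n = 16/41
Chebyshev: P(|Xbar-mu| >= 1/2) <= Var(Xbar)/(1/2)^2 = (16/41)/(1/4) = 64/41
Bound exceeds 1, so trivial bound: 1

1


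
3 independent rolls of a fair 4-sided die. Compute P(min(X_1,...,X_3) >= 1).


P(min >= 1) = P(all X_i >= 1) = (P(X_1 >= 1))^3
= (4/4)^3 = 1^3 = 1

1


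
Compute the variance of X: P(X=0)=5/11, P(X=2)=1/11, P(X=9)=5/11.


E[X] = 47/11, E[X^2] = 409/11
Var(X) = E[X^2] - (E[X])^2 = 409/11 - (47/11)^2 = 2290/121

2290/121


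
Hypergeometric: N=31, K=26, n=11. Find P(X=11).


P(X=11) = C(26,11)*C(5,0) / C(31,11)
= 7726160*1 / 84672315
= 7726160/84672315 = 5168/56637

5168/56637


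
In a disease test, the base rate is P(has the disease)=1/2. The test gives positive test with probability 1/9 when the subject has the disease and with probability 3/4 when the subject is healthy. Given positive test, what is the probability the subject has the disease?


P(A) = P(A|B)P(B) + P(A|B')P(B') = 1/9*1/2 + 3/4*1/2 = 31/72
P(B|A) = P(A|B)P(B)/P(A) = (1/18)/(31/72) = 4/31

4/31


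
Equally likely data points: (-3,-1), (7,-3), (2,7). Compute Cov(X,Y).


E[X]=2, E[Y]=1, E[XY]=-4/3
Cov(X,Y) = E[XY] - E[X]E[Y] = -4/3 - 2*1 = -10/3

-10/3


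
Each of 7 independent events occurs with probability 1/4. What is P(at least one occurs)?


P(at least one) = 1 - P(none)
P(none) = (1 - 1/4)^7 = (3/4)^7 = 2187/16384
P(at least one) = 1 - 2187/16384 = 14197/16384

14197/16384


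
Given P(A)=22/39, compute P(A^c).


P(A') = 1 - P(A) = 1 - 22/39 = 17/39

17/39


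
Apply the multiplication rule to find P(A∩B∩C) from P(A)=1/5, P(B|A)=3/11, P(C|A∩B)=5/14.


P(A∩B∩C) = P(A) * P(B|A) * P(C|A∩B)
= 1/5 * 3/11 * 5/14
= 3/55 * 5/14 = 3/154

3/154


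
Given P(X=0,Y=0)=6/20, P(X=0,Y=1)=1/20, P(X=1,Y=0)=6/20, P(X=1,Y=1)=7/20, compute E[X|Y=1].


P(Y=1) = 8/20
E[X|Y=1] = (0*1 + 1*7)/8 = 7/8

7/8
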